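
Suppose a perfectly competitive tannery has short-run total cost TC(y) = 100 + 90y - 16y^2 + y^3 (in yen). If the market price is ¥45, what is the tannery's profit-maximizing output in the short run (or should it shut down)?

Strip out fixed cost: VC = 90y - 16y^2 + y^3. Then AVC = 90 - 16y + y^2 and MC = 90 - 32y + 3y^2.
The AVC parabola has its vertex at y = 16/2 = 8, where AVC = 90 - 16·8 + 8^2 = ¥26.
Since P = ¥45 ≥ min AVC = ¥26, price covers variable cost and the firm should produce.
Solving P = MC: 45 - 32y + 3y^2 = 0 ⇒ y = 5/3 or 9. On the upward-sloping branch, y* = 9.
Check: AVC at y = 9 is ¥27 ≤ P, so revenue covers variable cost.
Profit = P·y − TC = 45·9 − 343 = ¥62.

Produce at y = 9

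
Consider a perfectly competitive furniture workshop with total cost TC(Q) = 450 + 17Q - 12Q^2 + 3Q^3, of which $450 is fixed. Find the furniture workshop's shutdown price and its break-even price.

Shutdown price = $5; break-even price = $122

AVC = 17 - 12Q + 3Q^2; minimized at Q = 2, giving min AVC = $5. That is the shutdown price.
ATC = 450/Q + 17 - 12Q + 3Q^2. Setting dATC/dQ = −450/Q^2 − 12 + 6Q = 0 gives Q = 5 (since 6·5^3 − 12·5^2 = 450).
min ATC = 450/5 + 17 − 12·5 + 3·5^2 = $122. That is the break-even price.
For $5 ≤ P < $122 the firm produces at a loss; below $5 it shuts down.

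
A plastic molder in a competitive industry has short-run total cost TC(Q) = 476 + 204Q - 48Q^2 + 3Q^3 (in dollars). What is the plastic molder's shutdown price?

$12 per unit

The shutdown price is the minimum of AVC. VC = 204Q - 48Q^2 + 3Q^3, so AVC = 204 - 48Q + 3Q^2.
At the minimum of AVC, MC = AVC. MC = 204 - 96Q + 9Q^2; setting MC = AVC gives 6Q^2 - 48Q = 0, so Q = 8. min AVC = 12.
The firm shuts down for any P below $12.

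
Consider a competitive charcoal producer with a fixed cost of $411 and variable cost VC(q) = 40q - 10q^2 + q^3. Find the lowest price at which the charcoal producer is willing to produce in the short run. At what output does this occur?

The firm shuts down when price falls below the minimum of average variable cost. AVC = VC/q = 40 - 10q + q^2.
At the minimum of AVC, MC = AVC. MC = 40 - 20q + 3q^2; setting MC = AVC gives 2q^2 - 10q = 0, so q = 5. min AVC = 15.
So the shutdown price is $15.

$15 per unit, at q = 5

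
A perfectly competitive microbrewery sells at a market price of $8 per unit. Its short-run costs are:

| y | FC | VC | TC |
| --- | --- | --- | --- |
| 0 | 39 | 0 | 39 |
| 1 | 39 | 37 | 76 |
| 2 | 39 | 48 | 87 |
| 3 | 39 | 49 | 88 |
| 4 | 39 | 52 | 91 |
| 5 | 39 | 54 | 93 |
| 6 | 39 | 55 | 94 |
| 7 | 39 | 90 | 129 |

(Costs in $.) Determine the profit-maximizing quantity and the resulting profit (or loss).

y = 0 (shut down); profit = -$39

Compute π = P·y − TC at each output: y=0: -39; y=1: -68; y=2: -71; y=3: -64; y=4: -59; y=5: -53; y=6: -46; y=7: -73.
Profit is highest at y = 0. Equivalently, the lowest AVC in the table is 55/6 ≈ $9.17 at y = 6, and P = $8 falls below it — price never covers variable cost, so the firm shuts down and loses only its fixed cost.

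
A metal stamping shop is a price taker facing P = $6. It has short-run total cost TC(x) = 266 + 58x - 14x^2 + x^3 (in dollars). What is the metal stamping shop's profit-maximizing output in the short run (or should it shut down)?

Shut down

Strip out fixed cost: VC = 58x - 14x^2 + x^3. Then AVC = 58 - 14x + x^2 and MC = 58 - 28x + 3x^2.
AVC hits its minimum where MC = AVC, at x = 7, giving min AVC = 58 - 14·7 + 7^2 = $9.
P = $6 lies below min AVC = $9; no output level covers variable cost.
Shutting down limits the loss to fixed cost, $266.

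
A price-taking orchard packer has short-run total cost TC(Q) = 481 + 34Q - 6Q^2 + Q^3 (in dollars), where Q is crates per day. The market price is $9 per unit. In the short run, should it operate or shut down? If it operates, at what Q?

Strip out fixed cost: VC = 34Q - 6Q^2 + Q^3. Then AVC = 34 - 6Q + Q^2 and MC = 34 - 12Q + 3Q^2.
AVC hits its minimum where MC = AVC, at Q = 3, giving min AVC = 34 - 6·3 + 3^2 = $25.
Since P = $9 < min AVC = $25, price fails to cover variable cost at any output.
Best response: produce nothing and absorb the $481 fixed cost.

Shut down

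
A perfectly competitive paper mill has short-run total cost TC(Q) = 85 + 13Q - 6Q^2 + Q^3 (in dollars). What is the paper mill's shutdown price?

$4 per unit

Short-run supply begins at min AVC. From VC = 13Q - 6Q^2 + Q^3, AVC = 13 - 6Q + Q^2.
dAVC/dQ = -6 + 2Q = 0 gives Q = 3. min AVC = 13 - 6·3 + 3^2 = 4.
The firm shuts down for any P below $4.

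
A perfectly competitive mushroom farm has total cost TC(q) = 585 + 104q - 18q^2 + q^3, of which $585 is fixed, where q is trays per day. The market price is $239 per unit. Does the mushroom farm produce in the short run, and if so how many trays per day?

From TC, MC = TC'(q) = 104 - 36q + 3q^2 and AVC = VC/q = 104 - 18q + q^2.
The AVC parabola has its vertex at q = 18/2 = 9, where AVC = 104 - 18·9 + 9^2 = $23.
P = $239 exceeds min AVC = $23, so the firm stays open.
P = MC gives -135 - 36q + 3q^2 = 0, with roots -3 and 15. Take the larger (rising MC): q* = 15.
Check: AVC at q = 15 is $59 ≤ P, so revenue covers variable cost.
Profit = P·q − TC = 239·15 − 1470 = $2115.

Produce at q = 15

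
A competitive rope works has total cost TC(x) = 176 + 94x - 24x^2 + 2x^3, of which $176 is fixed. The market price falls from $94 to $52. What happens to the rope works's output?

Output falls from 8 to 7

AVC = 94 - 24x + 2x^2, minimized at x = 6 where min AVC = $22. MC = 94 - 48x + 6x^2.
With P = $94 above the shutdown price, P = MC gives x = 8.
At P = $52 ≥ min AVC, set P = MC: x = 7. The firm stays open but cuts output.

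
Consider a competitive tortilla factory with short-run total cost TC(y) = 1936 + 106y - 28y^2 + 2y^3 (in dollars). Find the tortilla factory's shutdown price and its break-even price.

AVC = 106 - 28y + 2y^2; minimized at y = 7, giving min AVC = $8. That is the shutdown price.
ATC = 1936/y + 106 - 28y + 2y^2. Setting dATC/dy = −1936/y^2 − 28 + 4y = 0 gives y = 11 (since 4·11^3 − 28·11^2 = 1936).
min ATC = 1936/11 + 106 − 28·11 + 2·11^2 = $216. That is the break-even price.
For $8 ≤ P < $216 the firm produces at a loss; below $8 it shuts down.

Shutdown price = $8; break-even price = $216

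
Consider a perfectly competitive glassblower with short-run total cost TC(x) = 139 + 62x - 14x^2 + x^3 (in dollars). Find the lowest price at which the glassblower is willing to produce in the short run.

$13 per unit

Short-run supply begins at min AVC. From VC = 62x - 14x^2 + x^3, AVC = 62 - 14x + x^2.
dAVC/dx = -14 + 2x = 0 gives x = 7. min AVC = 62 - 14·7 + 7^2 = 13.
The firm shuts down for any P below $13.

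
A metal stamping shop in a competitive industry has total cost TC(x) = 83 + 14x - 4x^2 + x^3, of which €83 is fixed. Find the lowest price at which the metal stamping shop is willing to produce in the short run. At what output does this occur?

€10 per unit, at x = 2

The shutdown price is the minimum of AVC. VC = 14x - 4x^2 + x^3, so AVC = 14 - 4x + x^2.
At the minimum of AVC, MC = AVC. MC = 14 - 8x + 3x^2; setting MC = AVC gives 2x^2 - 4x = 0, so x = 2. min AVC = 10.
For P < €10 the firm produces nothing.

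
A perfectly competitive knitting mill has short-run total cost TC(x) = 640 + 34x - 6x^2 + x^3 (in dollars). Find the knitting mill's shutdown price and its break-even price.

AVC = 34 - 6x + x^2; minimized at x = 3, giving min AVC = $25. That is the shutdown price.
ATC = 640/x + 34 - 6x + x^2. Setting dATC/dx = −640/x^2 − 6 + 2x = 0 gives x = 8 (since 2·8^3 − 6·8^2 = 640).
min ATC = 640/8 + 34 − 6·8 + 8^2 = $130. That is the break-even price.
For $25 ≤ P < $130 the firm produces at a loss; below $25 it shuts down.

Shutdown price = $25; break-even price = $130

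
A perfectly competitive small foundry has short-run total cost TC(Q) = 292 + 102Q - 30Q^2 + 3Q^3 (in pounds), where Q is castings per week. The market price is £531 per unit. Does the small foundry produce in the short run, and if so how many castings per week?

Strip out fixed cost: VC = 102Q - 30Q^2 + 3Q^3. Then AVC = 102 - 30Q + 3Q^2 and MC = 102 - 60Q + 9Q^2.
AVC hits its minimum where MC = AVC, at Q = 5, giving min AVC = 102 - 30·5 + 3·5^2 = £27.
Since P = £531 ≥ min AVC = £27, price covers variable cost and the firm should produce.
Solving P = MC: -429 - 60Q + 9Q^2 = 0 ⇒ Q = -13/3 or 11. On the upward-sloping branch, Q* = 11.
Check: AVC at Q = 11 is £135 ≤ P, so revenue covers variable cost.
Profit = P·Q − TC = 531·11 − 1777 = £4064.

Produce at Q = 11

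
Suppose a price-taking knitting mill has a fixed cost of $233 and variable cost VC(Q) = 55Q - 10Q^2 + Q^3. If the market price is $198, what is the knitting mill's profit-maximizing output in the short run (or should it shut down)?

Strip out fixed cost: VC = 55Q - 10Q^2 + Q^3. Then AVC = 55 - 10Q + Q^2 and MC = 55 - 20Q + 3Q^2.
AVC hits its minimum where MC = AVC, at Q = 5, giving min AVC = 55 - 10·5 + 5^2 = $30.
P = $198 exceeds min AVC = $30, so the firm stays open.
Set P = MC: 198 = 55 - 20Q + 3Q^2 → -143 - 20Q + 3Q^2 = 0. The roots are Q = -13/3 and Q = 11; the profit-maximizing output is on the rising part of MC, so Q* = 11.
Check: AVC at Q = 11 is $66 ≤ P, so revenue covers variable cost.
Profit = P·Q − TC = 198·11 − 959 = $1219.

Produce at Q = 11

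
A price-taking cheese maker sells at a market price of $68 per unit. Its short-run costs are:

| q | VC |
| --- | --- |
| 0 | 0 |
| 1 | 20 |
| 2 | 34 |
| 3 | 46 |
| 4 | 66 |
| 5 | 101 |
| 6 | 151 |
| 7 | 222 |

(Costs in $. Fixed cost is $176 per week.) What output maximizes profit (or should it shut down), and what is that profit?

Tabulate TR − TC: q=0: -176; q=1: -128; q=2: -74; q=3: -18; q=4: 30; q=5: 63; q=6: 81; q=7: 78.
Profit is maximized at q = 6. AVC there is 151/6 = $25.17 ≤ P, so producing beats shutting down (which would give -$176).

q = 6; profit = $81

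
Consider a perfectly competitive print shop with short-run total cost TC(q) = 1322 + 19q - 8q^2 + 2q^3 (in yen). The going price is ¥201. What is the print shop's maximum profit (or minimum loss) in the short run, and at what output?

Profit = -¥342 at q = 7

AVC = 19 - 8q + 2q^2 has its minimum ¥11 at q = 2; price ¥201 clears that bar, so the firm operates.
With MC = 19 - 16q + 6q^2, P = MC on the upward-sloping part at q* = 7.
TR = 201·7 = 1407. TC = 1322 + 427 = 1749. Profit = 1407 − 1749 = -¥342.
Shutting down would mean losing the fixed cost of ¥1322, so operating at a loss of ¥342 is better by ¥980.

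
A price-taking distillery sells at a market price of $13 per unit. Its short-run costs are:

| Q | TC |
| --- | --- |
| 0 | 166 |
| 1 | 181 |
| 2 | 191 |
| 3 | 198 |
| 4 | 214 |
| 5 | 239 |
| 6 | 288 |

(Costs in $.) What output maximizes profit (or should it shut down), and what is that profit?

Compute π = P·Q − TC at each output: Q=0: -166; Q=1: -168; Q=2: -165; Q=3: -159; Q=4: -162; Q=5: -174; Q=6: -210.
Profit is maximized at Q = 3. AVC there is 32/3 = $10.67 ≤ P, so producing beats shutting down (which would give -$166).

Q = 3; profit = -$159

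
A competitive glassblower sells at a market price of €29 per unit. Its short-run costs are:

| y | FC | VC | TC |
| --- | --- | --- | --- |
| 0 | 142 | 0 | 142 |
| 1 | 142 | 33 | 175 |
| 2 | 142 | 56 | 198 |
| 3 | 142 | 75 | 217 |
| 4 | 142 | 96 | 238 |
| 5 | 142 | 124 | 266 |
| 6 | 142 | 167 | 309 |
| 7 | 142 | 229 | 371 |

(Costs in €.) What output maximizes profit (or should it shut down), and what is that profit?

Tabulate TR − TC: y=0: -142; y=1: -146; y=2: -140; y=3: -130; y=4: -122; y=5: -121; y=6: -135; y=7: -168.
Profit is maximized at y = 5. AVC there is 124/5 = €24.80 ≤ P, so producing beats shutting down (which would give -€142).

y = 5; profit = -€121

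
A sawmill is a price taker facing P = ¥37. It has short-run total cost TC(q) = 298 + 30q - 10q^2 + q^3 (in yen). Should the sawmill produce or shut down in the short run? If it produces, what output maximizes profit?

Produce at q = 7

From TC, MC = TC'(q) = 30 - 20q + 3q^2 and AVC = VC/q = 30 - 10q + q^2.
The AVC parabola has its vertex at q = 10/2 = 5, where AVC = 30 - 10·5 + 5^2 = ¥5.
Since P = ¥37 ≥ min AVC = ¥5, price covers variable cost and the firm should produce.
Set P = MC: 37 = 30 - 20q + 3q^2 → -7 - 20q + 3q^2 = 0. The roots are q = -1/3 and q = 7; the profit-maximizing output is on the rising part of MC, so q* = 7.
Check: AVC at q = 7 is ¥9 ≤ P, so revenue covers variable cost.
Profit = P·q − TC = 37·7 − 361 = -¥102, a loss, but smaller than the ¥298 fixed cost the firm would lose by shutting down.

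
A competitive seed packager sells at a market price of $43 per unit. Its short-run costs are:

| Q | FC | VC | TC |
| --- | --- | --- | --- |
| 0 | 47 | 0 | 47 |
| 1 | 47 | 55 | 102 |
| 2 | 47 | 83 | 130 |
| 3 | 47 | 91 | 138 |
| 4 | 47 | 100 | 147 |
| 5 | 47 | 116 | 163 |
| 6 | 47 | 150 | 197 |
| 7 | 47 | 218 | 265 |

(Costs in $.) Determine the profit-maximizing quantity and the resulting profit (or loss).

Q = 6; profit = $61

Tabulate TR − TC: Q=0: -47; Q=1: -59; Q=2: -44; Q=3: -9; Q=4: 25; Q=5: 52; Q=6: 61; Q=7: 36.
Profit is maximized at Q = 6. AVC there is 150/6 = $25 ≤ P, so producing beats shutting down (which would give -$47).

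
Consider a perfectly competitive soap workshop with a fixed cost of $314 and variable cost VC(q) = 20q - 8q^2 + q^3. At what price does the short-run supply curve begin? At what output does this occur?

The firm shuts down when price falls below the minimum of average variable cost. AVC = VC/q = 20 - 8q + q^2.
dAVC/dq = -8 + 2q = 0 gives q = 4. min AVC = 20 - 8·4 + 4^2 = 4.
For P < $4 the firm produces nothing.

$4 per unit, at q = 4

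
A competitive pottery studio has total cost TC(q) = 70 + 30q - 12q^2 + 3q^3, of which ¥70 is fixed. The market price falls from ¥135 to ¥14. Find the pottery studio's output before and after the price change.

Output falls from 5 to 0 (the firm shuts down)

MC = 30 - 24q + 9q^2; the shutdown threshold is min AVC = ¥18 (at q = 2).
With P = ¥135 above the shutdown price, P = MC gives q = 5.
At P = ¥14 < min AVC = ¥18, price no longer covers variable cost at any output, so the firm shuts down: q = 0.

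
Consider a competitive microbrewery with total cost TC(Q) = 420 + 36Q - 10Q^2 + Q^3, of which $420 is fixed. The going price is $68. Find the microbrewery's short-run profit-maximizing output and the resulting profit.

AVC = 36 - 10Q + Q^2 has its minimum $11 at Q = 5; price $68 clears that bar, so the firm operates.
With MC = 36 - 20Q + 3Q^2, P = MC on the upward-sloping part at Q* = 8.
TR = 68·8 = 544. TC = 420 + 160 = 580. Profit = 544 − 580 = -$36.
That loss of $36 beats the $420 the firm would lose by shutting down; producing recovers $384 of fixed cost.

Profit = -$36 at Q = 8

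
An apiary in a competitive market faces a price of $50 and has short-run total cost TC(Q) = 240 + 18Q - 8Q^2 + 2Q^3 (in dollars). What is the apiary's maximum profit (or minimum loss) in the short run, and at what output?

AVC = 18 - 8Q + 2Q^2; min AVC = $10 at Q = 2. Since P = $50 ≥ min AVC, the firm produces.
With MC = 18 - 16Q + 6Q^2, P = MC on the upward-sloping part at Q* = 4.
TR = 50·4 = 200. TC = 240 + 72 = 312. Profit = 200 − 312 = -$112.
By producing, the firm covers all variable cost plus $128 of fixed cost; shutting down would lose the full $240.

Profit = -$112 at Q = 4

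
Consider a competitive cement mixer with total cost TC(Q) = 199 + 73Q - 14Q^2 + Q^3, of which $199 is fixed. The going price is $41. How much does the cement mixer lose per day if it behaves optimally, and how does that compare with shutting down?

AVC = 73 - 14Q + Q^2; min AVC = $24 at Q = 7. Since P = $41 ≥ min AVC, the firm produces.
MC = 73 - 28Q + 3Q^2. Setting P = MC and taking the root on the rising branch gives Q* = 8.
TR = 41·8 = 328. TC = 199 + 200 = 399. Profit = 328 − 399 = -$71.
By producing, the firm covers all variable cost plus $128 of fixed cost; shutting down would lose the full $199.

Profit = -$71 at Q = 8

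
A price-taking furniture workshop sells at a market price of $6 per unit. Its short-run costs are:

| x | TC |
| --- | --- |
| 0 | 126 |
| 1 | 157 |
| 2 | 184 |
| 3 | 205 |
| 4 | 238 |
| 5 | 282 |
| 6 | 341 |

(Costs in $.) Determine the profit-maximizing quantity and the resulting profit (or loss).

Profit at each row (π = 6x − TC): x=0: -126; x=1: -151; x=2: -172; x=3: -187; x=4: -214; x=5: -252; x=6: -305.
Profit is highest at x = 0. Equivalently, the lowest AVC in the table is 79/3 ≈ $26.33 at x = 3, and P = $6 falls below it — price never covers variable cost, so the firm shuts down and loses only its fixed cost.

x = 0 (shut down); profit = -$126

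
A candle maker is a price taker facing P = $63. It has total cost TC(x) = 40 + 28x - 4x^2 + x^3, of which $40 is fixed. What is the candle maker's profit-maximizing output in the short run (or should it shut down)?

Variable cost is VC = 28x - 4x^2 + x^3, so AVC = VC/x = 28 - 4x + x^2 and MC = dTC/dx = 28 - 8x + 3x^2.
AVC is minimized where dAVC/dx = -4 + 2x = 0, at x = 2; min AVC = 28 - 4·2 + 2^2 = $24.
P = $63 exceeds min AVC = $24, so the firm stays open.
Set P = MC: 63 = 28 - 8x + 3x^2 → -35 - 8x + 3x^2 = 0. The roots are x = -7/3 and x = 5; the profit-maximizing output is on the rising part of MC, so x* = 5.
Check: AVC at x = 5 is $33 ≤ P, so revenue covers variable cost.
Profit = P·x − TC = 63·5 − 205 = $110.

Produce at x = 5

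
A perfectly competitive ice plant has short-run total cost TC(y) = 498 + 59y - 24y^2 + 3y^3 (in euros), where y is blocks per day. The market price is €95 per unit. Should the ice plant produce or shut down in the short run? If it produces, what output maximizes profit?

From TC, MC = TC'(y) = 59 - 48y + 9y^2 and AVC = VC/y = 59 - 24y + 3y^2.
The AVC parabola has its vertex at y = 24/6 = 4, where AVC = 59 - 24·4 + 3·4^2 = €11.
Since P = €95 ≥ min AVC = €11, price covers variable cost and the firm should produce.
P = MC gives -36 - 48y + 9y^2 = 0, with roots -2/3 and 6. Take the larger (rising MC): y* = 6.
Check: AVC at y = 6 is €23 ≤ P, so revenue covers variable cost.
Profit = P·y − TC = 95·6 − 636 = -€66, a loss, but smaller than the €498 fixed cost the firm would lose by shutting down.

Produce at y = 6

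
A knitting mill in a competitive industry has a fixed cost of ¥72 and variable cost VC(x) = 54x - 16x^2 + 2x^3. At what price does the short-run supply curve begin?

¥22 per unit

Short-run supply begins at min AVC. From VC = 54x - 16x^2 + 2x^3, AVC = 54 - 16x + 2x^2.
At the minimum of AVC, MC = AVC. MC = 54 - 32x + 6x^2; setting MC = AVC gives 4x^2 - 16x = 0, so x = 4. min AVC = 22.
The firm shuts down for any P below ¥22.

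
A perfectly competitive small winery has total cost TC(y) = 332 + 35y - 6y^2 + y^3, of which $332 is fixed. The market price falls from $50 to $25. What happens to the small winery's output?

Output falls from 5 to 0 (the firm shuts down)

MC = 35 - 12y + 3y^2; the shutdown threshold is min AVC = $26 (at y = 3).
At P = $50 ≥ min AVC, set P = MC on the rising branch: y = 5.
At P = $25 < min AVC = $26, price no longer covers variable cost at any output, so the firm shuts down: y = 0.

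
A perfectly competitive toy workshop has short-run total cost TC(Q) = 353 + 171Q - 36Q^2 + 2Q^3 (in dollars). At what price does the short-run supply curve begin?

$9 per unit

Short-run supply begins at min AVC. From VC = 171Q - 36Q^2 + 2Q^3, AVC = 171 - 36Q + 2Q^2.
dAVC/dQ = -36 + 4Q = 0 gives Q = 9. min AVC = 171 - 36·9 + 2·9^2 = 9.
The firm shuts down for any P below $9.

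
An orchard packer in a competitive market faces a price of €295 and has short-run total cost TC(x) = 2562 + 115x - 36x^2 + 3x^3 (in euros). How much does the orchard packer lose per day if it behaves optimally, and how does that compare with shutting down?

AVC = 115 - 36x + 3x^2 has its minimum €7 at x = 6; price €295 clears that bar, so the firm operates.
MC = 115 - 72x + 9x^2. Setting P = MC and taking the root on the rising branch gives x* = 10.
TR = 295·10 = 2950. TC = 2562 + 550 = 3112. Profit = 2950 − 3112 = -€162.
Shutting down would mean losing the fixed cost of €2562, so operating at a loss of €162 is better by €2400.

Profit = -€162 at x = 10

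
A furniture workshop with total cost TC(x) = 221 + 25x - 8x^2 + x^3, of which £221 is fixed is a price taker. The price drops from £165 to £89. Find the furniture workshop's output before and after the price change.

Output falls from 10 to 8

AVC = 25 - 8x + x^2, minimized at x = 4 where min AVC = £9. MC = 25 - 16x + 3x^2.
At P = £165 ≥ min AVC, set P = MC on the rising branch: x = 10.
At P = £89 ≥ min AVC, set P = MC: x = 8. The firm stays open but cuts output.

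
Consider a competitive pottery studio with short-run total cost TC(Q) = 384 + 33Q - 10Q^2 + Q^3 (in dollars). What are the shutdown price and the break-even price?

Shutdown price = min AVC. AVC = 33 - 10Q + Q^2, with vertex at Q = 5 and minimum $8.
ATC = 384/Q + 33 - 10Q + Q^2. Setting dATC/dQ = −384/Q^2 − 10 + 2Q = 0 gives Q = 8 (since 2·8^3 − 10·8^2 = 384).
min ATC = 384/8 + 33 − 10·8 + 8^2 = $65. That is the break-even price.
Between these two prices the firm operates at a loss; above $65 it earns a profit.

Shutdown price = $8; break-even price = $65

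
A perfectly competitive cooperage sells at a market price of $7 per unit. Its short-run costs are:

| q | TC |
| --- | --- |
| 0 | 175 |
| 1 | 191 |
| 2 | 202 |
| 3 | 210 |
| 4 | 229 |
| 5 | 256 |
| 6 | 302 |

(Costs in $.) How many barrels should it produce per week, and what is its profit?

Compute π = P·q − TC at each output: q=0: -175; q=1: -184; q=2: -188; q=3: -189; q=4: -201; q=5: -221; q=6: -260.
Profit is highest at q = 0. Equivalently, the lowest AVC in the table is 35/3 ≈ $11.67 at q = 3, and P = $7 falls below it — price never covers variable cost, so the firm shuts down and loses only its fixed cost.

q = 0 (shut down); profit = -$175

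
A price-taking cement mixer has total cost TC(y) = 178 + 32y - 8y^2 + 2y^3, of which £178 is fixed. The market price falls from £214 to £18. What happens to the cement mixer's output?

AVC = 32 - 8y + 2y^2, minimized at y = 2 where min AVC = £24. MC = 32 - 16y + 6y^2.
With P = £214 above the shutdown price, P = MC gives y = 7.
At P = £18 < min AVC = £24, price no longer covers variable cost at any output, so the firm shuts down: y = 0.

Output falls from 7 to 0 (the firm shuts down)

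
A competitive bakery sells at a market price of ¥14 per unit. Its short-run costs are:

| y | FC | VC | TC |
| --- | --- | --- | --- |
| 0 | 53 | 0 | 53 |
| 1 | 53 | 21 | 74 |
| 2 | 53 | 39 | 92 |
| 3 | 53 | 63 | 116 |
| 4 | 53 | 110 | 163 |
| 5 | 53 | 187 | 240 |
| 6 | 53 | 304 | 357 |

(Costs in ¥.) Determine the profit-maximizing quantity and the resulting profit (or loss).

y = 0 (shut down); profit = -¥53

Tabulate TR − TC: y=0: -53; y=1: -60; y=2: -64; y=3: -74; y=4: -107; y=5: -170; y=6: -273.
Profit is highest at y = 0. Equivalently, the lowest AVC in the table is 39/2 ≈ ¥19.50 at y = 2, and P = ¥14 falls below it — price never covers variable cost, so the firm shuts down and loses only its fixed cost.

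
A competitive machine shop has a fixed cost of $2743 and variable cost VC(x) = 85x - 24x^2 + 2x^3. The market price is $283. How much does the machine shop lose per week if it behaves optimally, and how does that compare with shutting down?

AVC = 85 - 24x + 2x^2; min AVC = $13 at x = 6. Since P = $283 ≥ min AVC, the firm produces.
With MC = 85 - 48x + 6x^2, P = MC on the upward-sloping part at x* = 11.
TR = 283·11 = 3113. TC = 2743 + 693 = 3436. Profit = 3113 − 3436 = -$323.
That loss of $323 beats the $2743 the firm would lose by shutting down; producing recovers $2420 of fixed cost.

Profit = -$323 at x = 11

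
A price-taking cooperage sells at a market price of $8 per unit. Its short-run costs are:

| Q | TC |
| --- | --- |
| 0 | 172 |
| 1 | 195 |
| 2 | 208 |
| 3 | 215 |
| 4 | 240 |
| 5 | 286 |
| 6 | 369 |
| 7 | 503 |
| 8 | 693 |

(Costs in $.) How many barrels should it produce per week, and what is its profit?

Compute π = P·Q − TC at each output: Q=0: -172; Q=1: -187; Q=2: -192; Q=3: -191; Q=4: -208; Q=5: -246; Q=6: -321; Q=7: -447; Q=8: -629.
Profit is highest at Q = 0. Equivalently, the lowest AVC in the table is 43/3 ≈ $14.33 at Q = 3, and P = $8 falls below it — price never covers variable cost, so the firm shuts down and loses only its fixed cost.

Q = 0 (shut down); profit = -$172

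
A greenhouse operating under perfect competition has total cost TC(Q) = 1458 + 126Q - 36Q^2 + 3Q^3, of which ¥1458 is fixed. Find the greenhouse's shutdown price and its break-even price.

Shutdown price = ¥18; break-even price = ¥207

Shutdown price = min AVC. AVC = 126 - 36Q + 3Q^2, with vertex at Q = 6 and minimum ¥18.
ATC = 1458/Q + 126 - 36Q + 3Q^2. Setting dATC/dQ = −1458/Q^2 − 36 + 6Q = 0 gives Q = 9 (since 6·9^3 − 36·9^2 = 1458).
min ATC = 1458/9 + 126 − 36·9 + 3·9^2 = ¥207. That is the break-even price.
For ¥18 ≤ P < ¥207 the firm produces at a loss; below ¥18 it shuts down.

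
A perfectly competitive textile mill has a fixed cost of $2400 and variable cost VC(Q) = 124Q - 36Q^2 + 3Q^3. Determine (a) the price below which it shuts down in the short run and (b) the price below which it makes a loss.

Shutdown price = $16; break-even price = $304

AVC = 124 - 36Q + 3Q^2; minimized at Q = 6, giving min AVC = $16. That is the shutdown price.
ATC = 2400/Q + 124 - 36Q + 3Q^2. Setting dATC/dQ = −2400/Q^2 − 36 + 6Q = 0 gives Q = 10 (since 6·10^3 − 36·10^2 = 2400).
min ATC = 2400/10 + 124 − 36·10 + 3·10^2 = $304. That is the break-even price.
For $16 ≤ P < $304 the firm produces at a loss; below $16 it shuts down.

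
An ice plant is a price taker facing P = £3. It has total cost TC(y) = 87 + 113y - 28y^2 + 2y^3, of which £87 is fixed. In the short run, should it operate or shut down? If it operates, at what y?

Shut down

From TC, MC = TC'(y) = 113 - 56y + 6y^2 and AVC = VC/y = 113 - 28y + 2y^2.
AVC hits its minimum where MC = AVC, at y = 7, giving min AVC = 113 - 28·7 + 2·7^2 = £15.
P = £3 lies below min AVC = £15; no output level covers variable cost.
Best response: produce nothing and absorb the £87 fixed cost.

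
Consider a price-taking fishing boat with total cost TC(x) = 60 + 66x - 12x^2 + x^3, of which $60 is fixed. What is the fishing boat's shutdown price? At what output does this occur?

$30 per unit, at x = 6

The shutdown price is the minimum of AVC. VC = 66x - 12x^2 + x^3, so AVC = 66 - 12x + x^2.
At the minimum of AVC, MC = AVC. MC = 66 - 24x + 3x^2; setting MC = AVC gives 2x^2 - 12x = 0, so x = 6. min AVC = 30.
The firm shuts down for any P below $30.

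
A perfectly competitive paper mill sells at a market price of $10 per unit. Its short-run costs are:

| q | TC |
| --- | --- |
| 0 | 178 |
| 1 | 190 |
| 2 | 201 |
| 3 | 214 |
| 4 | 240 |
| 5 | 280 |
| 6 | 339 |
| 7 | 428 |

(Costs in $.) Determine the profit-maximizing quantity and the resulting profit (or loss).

q = 0 (shut down); profit = -$178

Compute π = P·q − TC at each output: q=0: -178; q=1: -180; q=2: -181; q=3: -184; q=4: -200; q=5: -230; q=6: -279; q=7: -358.
Profit is highest at q = 0. Equivalently, the lowest AVC in the table is 23/2 ≈ $11.50 at q = 2, and P = $10 falls below it — price never covers variable cost, so the firm shuts down and loses only its fixed cost.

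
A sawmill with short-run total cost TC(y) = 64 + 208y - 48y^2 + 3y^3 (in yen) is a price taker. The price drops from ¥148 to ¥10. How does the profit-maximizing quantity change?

Output falls from 10 to 0 (the firm shuts down)

AVC = 208 - 48y + 3y^2, minimized at y = 8 where min AVC = ¥16. MC = 208 - 96y + 9y^2.
At P = ¥148 ≥ min AVC, set P = MC on the rising branch: y = 10.
At P = ¥10 < min AVC = ¥16, price no longer covers variable cost at any output, so the firm shuts down: y = 0.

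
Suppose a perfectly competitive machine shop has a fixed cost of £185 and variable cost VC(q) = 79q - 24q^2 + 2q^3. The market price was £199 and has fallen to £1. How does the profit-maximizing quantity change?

Output falls from 10 to 0 (the firm shuts down)

MC = 79 - 48q + 6q^2; the shutdown threshold is min AVC = £7 (at q = 6).
With P = £199 above the shutdown price, P = MC gives q = 10.
At P = £1 < min AVC = £7, price no longer covers variable cost at any output, so the firm shuts down: q = 0.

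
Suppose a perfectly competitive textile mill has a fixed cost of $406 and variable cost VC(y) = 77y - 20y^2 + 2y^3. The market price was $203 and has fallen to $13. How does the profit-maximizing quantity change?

MC = 77 - 40y + 6y^2; the shutdown threshold is min AVC = $27 (at y = 5).
With P = $203 above the shutdown price, P = MC gives y = 9.
At P = $13 < min AVC = $27, price no longer covers variable cost at any output, so the firm shuts down: y = 0.

Output falls from 9 to 0 (the firm shuts down)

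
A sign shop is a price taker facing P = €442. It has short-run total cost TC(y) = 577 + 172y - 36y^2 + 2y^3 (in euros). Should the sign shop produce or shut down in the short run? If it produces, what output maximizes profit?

From TC, MC = TC'(y) = 172 - 72y + 6y^2 and AVC = VC/y = 172 - 36y + 2y^2.
The AVC parabola has its vertex at y = 36/4 = 9, where AVC = 172 - 36·9 + 2·9^2 = €10.
Since P = €442 ≥ min AVC = €10, price covers variable cost and the firm should produce.
Solving P = MC: -270 - 72y + 6y^2 = 0 ⇒ y = -3 or 15. On the upward-sloping branch, y* = 15.
Check: AVC at y = 15 is €82 ≤ P, so revenue covers variable cost.
Profit = P·y − TC = 442·15 − 1807 = €4823.

Produce at y = 15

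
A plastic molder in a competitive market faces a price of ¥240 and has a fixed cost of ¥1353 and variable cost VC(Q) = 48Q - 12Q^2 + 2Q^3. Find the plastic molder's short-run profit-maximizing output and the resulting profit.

AVC = 48 - 12Q + 2Q^2 has its minimum ¥30 at Q = 3; price ¥240 clears that bar, so the firm operates.
With MC = 48 - 24Q + 6Q^2, P = MC on the upward-sloping part at Q* = 8.
TR = 240·8 = 1920. TC = 1353 + 640 = 1993. Profit = 1920 − 1993 = -¥73.
Shutting down would mean losing the fixed cost of ¥1353, so operating at a loss of ¥73 is better by ¥1280.

Profit = -¥73 at Q = 8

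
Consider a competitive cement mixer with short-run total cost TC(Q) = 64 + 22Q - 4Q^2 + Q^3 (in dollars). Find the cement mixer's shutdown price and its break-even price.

Shutdown price = min AVC. AVC = 22 - 4Q + Q^2, with vertex at Q = 2 and minimum $18.
ATC = 64/Q + 22 - 4Q + Q^2. Setting dATC/dQ = −64/Q^2 − 4 + 2Q = 0 gives Q = 4 (since 2·4^3 − 4·4^2 = 64).
min ATC = 64/4 + 22 − 4·4 + 4^2 = $38. That is the break-even price.
Between these two prices the firm operates at a loss; above $38 it earns a profit.

Shutdown price = $18; break-even price = $38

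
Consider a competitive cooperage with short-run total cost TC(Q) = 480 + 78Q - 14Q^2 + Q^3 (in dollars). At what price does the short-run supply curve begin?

$29 per unit

The firm shuts down when price falls below the minimum of average variable cost. AVC = VC/Q = 78 - 14Q + Q^2.
dAVC/dQ = -14 + 2Q = 0 gives Q = 7. min AVC = 78 - 14·7 + 7^2 = 29.
For P < $29 the firm produces nothing.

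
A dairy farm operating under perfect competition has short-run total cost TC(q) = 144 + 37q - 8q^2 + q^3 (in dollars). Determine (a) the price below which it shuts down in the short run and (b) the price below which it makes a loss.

Shutdown price = min AVC. AVC = 37 - 8q + q^2, with vertex at q = 4 and minimum $21.
ATC = 144/q + 37 - 8q + q^2. Setting dATC/dq = −144/q^2 − 8 + 2q = 0 gives q = 6 (since 2·6^3 − 8·6^2 = 144).
min ATC = 144/6 + 37 − 8·6 + 6^2 = $49. That is the break-even price.
For $21 ≤ P < $49 the firm produces at a loss; below $21 it shuts down.

Shutdown price = $21; break-even price = $49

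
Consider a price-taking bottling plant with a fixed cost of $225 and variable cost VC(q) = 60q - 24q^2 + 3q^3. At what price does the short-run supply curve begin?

The firm shuts down when price falls below the minimum of average variable cost. AVC = VC/q = 60 - 24q + 3q^2.
dAVC/dq = -24 + 6q = 0 gives q = 4. min AVC = 60 - 24·4 + 3·4^2 = 12.
For P < $12 the firm produces nothing.

$12 per unit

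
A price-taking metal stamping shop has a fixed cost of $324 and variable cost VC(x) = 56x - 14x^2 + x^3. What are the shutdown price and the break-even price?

AVC = 56 - 14x + x^2; minimized at x = 7, giving min AVC = $7. That is the shutdown price.
ATC = 324/x + 56 - 14x + x^2. Setting dATC/dx = −324/x^2 − 14 + 2x = 0 gives x = 9 (since 2·9^3 − 14·9^2 = 324).
min ATC = 324/9 + 56 − 14·9 + 9^2 = $47. That is the break-even price.
For $7 ≤ P < $47 the firm produces at a loss; below $7 it shuts down.

Shutdown price = $7; break-even price = $47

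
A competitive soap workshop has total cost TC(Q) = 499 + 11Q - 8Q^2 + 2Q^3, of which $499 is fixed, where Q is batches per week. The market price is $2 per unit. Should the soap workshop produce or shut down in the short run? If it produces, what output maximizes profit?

From TC, MC = TC'(Q) = 11 - 16Q + 6Q^2 and AVC = VC/Q = 11 - 8Q + 2Q^2.
The AVC parabola has its vertex at Q = 8/4 = 2, where AVC = 11 - 8·2 + 2·2^2 = $3.
Since P = $2 < min AVC = $3, price fails to cover variable cost at any output.
Best response: produce nothing and absorb the $499 fixed cost.

Shut down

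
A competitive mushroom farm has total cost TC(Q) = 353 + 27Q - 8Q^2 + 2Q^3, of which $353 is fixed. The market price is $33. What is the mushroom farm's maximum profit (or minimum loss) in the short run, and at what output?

AVC = 27 - 8Q + 2Q^2; min AVC = $19 at Q = 2. Since P = $33 ≥ min AVC, the firm produces.
MC = 27 - 16Q + 6Q^2. Setting P = MC and taking the root on the rising branch gives Q* = 3.
TR = 33·3 = 99. TC = 353 + 63 = 416. Profit = 99 − 416 = -$317.
That loss of $317 beats the $353 the firm would lose by shutting down; producing recovers $36 of fixed cost.

Profit = -$317 at Q = 3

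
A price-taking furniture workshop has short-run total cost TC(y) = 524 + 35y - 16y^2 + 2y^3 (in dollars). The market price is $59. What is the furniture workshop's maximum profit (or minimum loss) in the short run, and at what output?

Profit = -$236 at y = 6

AVC = 35 - 16y + 2y^2; min AVC = $3 at y = 4. Since P = $59 ≥ min AVC, the firm produces.
MC = 35 - 32y + 6y^2. Setting P = MC and taking the root on the rising branch gives y* = 6.
TR = 59·6 = 354. TC = 524 + 66 = 590. Profit = 354 − 590 = -$236.
Shutting down would mean losing the fixed cost of $524, so operating at a loss of $236 is better by $288.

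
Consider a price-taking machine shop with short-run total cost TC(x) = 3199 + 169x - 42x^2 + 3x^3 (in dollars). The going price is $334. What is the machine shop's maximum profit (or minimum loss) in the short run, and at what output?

Profit = -$295 at x = 11

AVC = 169 - 42x + 3x^2; min AVC = $22 at x = 7. Since P = $334 ≥ min AVC, the firm produces.
MC = 169 - 84x + 9x^2. Setting P = MC and taking the root on the rising branch gives x* = 11.
TR = 334·11 = 3674. TC = 3199 + 770 = 3969. Profit = 3674 − 3969 = -$295.
By producing, the firm covers all variable cost plus $2904 of fixed cost; shutting down would lose the full $3199.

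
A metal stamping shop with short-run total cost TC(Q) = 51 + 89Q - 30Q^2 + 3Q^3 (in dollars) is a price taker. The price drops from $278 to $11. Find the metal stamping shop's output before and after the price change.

AVC = 89 - 30Q + 3Q^2, minimized at Q = 5 where min AVC = $14. MC = 89 - 60Q + 9Q^2.
At P = $278 ≥ min AVC, set P = MC on the rising branch: Q = 9.
At P = $11 < min AVC = $14, price no longer covers variable cost at any output, so the firm shuts down: Q = 0.

Output falls from 9 to 0 (the firm shuts down)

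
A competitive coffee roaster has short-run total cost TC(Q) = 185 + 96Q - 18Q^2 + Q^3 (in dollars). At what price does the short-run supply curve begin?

$15 per unit

The firm shuts down when price falls below the minimum of average variable cost. AVC = VC/Q = 96 - 18Q + Q^2.
At the minimum of AVC, MC = AVC. MC = 96 - 36Q + 3Q^2; setting MC = AVC gives 2Q^2 - 18Q = 0, so Q = 9. min AVC = 15.
The firm shuts down for any P below $15.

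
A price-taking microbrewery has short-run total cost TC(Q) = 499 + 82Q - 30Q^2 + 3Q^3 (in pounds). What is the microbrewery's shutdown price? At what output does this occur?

£7 per unit, at Q = 5

The firm shuts down when price falls below the minimum of average variable cost. AVC = VC/Q = 82 - 30Q + 3Q^2.
dAVC/dQ = -30 + 6Q = 0 gives Q = 5. min AVC = 82 - 30·5 + 3·5^2 = 7.
The firm shuts down for any P below £7.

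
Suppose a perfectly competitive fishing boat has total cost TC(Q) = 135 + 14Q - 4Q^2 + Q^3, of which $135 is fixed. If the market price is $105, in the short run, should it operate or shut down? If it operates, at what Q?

Produce at Q = 7

Strip out fixed cost: VC = 14Q - 4Q^2 + Q^3. Then AVC = 14 - 4Q + Q^2 and MC = 14 - 8Q + 3Q^2.
AVC hits its minimum where MC = AVC, at Q = 2, giving min AVC = 14 - 4·2 + 2^2 = $10.
Since P = $105 ≥ min AVC = $10, price covers variable cost and the firm should produce.
Solving P = MC: -91 - 8Q + 3Q^2 = 0 ⇒ Q = -13/3 or 7. On the upward-sloping branch, Q* = 7.
Check: AVC at Q = 7 is $35 ≤ P, so revenue covers variable cost.
Profit = P·Q − TC = 105·7 − 380 = $355.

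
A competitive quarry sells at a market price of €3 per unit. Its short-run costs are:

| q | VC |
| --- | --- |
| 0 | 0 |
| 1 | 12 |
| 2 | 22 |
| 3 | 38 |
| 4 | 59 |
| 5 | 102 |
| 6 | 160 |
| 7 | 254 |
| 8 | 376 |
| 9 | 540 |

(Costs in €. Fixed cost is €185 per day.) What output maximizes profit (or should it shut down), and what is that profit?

Compute π = P·q − TC at each output: q=0: -185; q=1: -194; q=2: -201; q=3: -214; q=4: -232; q=5: -272; q=6: -327; q=7: -418; q=8: -537; q=9: -698.
Profit is highest at q = 0. Equivalently, the lowest AVC in the table is 22/2 ≈ €11 at q = 2, and P = €3 falls below it — price never covers variable cost, so the firm shuts down and loses only its fixed cost.

q = 0 (shut down); profit = -€185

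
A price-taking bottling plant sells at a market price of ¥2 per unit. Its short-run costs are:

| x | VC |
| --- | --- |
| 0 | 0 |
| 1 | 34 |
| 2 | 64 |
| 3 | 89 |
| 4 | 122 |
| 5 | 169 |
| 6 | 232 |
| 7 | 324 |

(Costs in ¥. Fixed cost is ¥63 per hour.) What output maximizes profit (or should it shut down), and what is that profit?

x = 0 (shut down); profit = -¥63

Compute π = P·x − TC at each output: x=0: -63; x=1: -95; x=2: -123; x=3: -146; x=4: -177; x=5: -222; x=6: -283; x=7: -373.
Profit is highest at x = 0. Equivalently, the lowest AVC in the table is 89/3 ≈ ¥29.67 at x = 3, and P = ¥2 falls below it — price never covers variable cost, so the firm shuts down and loses only its fixed cost.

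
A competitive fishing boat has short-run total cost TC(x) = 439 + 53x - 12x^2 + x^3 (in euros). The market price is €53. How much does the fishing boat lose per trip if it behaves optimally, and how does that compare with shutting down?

Profit = -€183 at x = 8

AVC = 53 - 12x + x^2; min AVC = €17 at x = 6. Since P = €53 ≥ min AVC, the firm produces.
With MC = 53 - 24x + 3x^2, P = MC on the upward-sloping part at x* = 8.
TR = 53·8 = 424. TC = 439 + 168 = 607. Profit = 424 − 607 = -€183.
Shutting down would mean losing the fixed cost of €439, so operating at a loss of €183 is better by €256.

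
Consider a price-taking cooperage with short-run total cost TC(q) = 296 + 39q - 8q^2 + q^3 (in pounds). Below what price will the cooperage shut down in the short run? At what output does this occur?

£23 per unit, at q = 4

Short-run supply begins at min AVC. From VC = 39q - 8q^2 + q^3, AVC = 39 - 8q + q^2.
dAVC/dq = -8 + 2q = 0 gives q = 4. min AVC = 39 - 8·4 + 4^2 = 23.
So the shutdown price is £23.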